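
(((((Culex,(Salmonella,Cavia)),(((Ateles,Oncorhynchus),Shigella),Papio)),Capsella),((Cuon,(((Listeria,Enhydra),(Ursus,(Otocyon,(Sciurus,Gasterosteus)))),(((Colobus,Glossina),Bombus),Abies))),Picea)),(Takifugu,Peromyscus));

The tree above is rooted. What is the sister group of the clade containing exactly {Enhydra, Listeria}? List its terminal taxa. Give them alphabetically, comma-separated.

Gasterosteus, Otocyon, Sciurus, Ursus

The clade containing exactly {Enhydra, Listeria} attaches to the tree at the node subtending ((Listeria,Enhydra),(Ursus,(Otocyon,(Sciurus,Gasterosteus)))).
The other lineage descending from that same node — the sister group — is (Ursus,(Otocyon,(Sciurus,Gasterosteus))); its 4 tips in alphabetical order are the answer.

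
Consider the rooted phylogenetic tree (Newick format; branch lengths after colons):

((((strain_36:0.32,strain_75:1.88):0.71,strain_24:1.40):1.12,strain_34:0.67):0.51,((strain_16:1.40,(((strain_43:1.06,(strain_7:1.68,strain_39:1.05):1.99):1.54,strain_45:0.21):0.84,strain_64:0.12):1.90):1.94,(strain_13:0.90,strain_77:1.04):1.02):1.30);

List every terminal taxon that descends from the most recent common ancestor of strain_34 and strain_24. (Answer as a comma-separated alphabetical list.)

Tracing strain_34: it sits inside (((strain_36,strain_75),strain_24),strain_34).
Tracing strain_24: it sits inside ((strain_36,strain_75),strain_24).
The smallest clade enclosing both is (((strain_36,strain_75),strain_24),strain_34); the answer is its 4 terminal taxa in alphabetical order.

strain_24, strain_34, strain_36, strain_75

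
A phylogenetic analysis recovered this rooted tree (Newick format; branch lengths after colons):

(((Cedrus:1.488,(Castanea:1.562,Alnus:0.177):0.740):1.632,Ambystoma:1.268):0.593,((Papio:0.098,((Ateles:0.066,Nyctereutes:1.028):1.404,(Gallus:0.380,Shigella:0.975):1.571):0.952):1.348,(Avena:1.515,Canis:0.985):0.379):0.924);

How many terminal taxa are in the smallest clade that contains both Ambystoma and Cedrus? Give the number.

4

The MRCA of Ambystoma and Cedrus is the node subtending ((Cedrus,(Castanea,Alnus)),Ambystoma).
That clade contains 4 terminal taxa: Alnus, Ambystoma, Castanea, Cedrus.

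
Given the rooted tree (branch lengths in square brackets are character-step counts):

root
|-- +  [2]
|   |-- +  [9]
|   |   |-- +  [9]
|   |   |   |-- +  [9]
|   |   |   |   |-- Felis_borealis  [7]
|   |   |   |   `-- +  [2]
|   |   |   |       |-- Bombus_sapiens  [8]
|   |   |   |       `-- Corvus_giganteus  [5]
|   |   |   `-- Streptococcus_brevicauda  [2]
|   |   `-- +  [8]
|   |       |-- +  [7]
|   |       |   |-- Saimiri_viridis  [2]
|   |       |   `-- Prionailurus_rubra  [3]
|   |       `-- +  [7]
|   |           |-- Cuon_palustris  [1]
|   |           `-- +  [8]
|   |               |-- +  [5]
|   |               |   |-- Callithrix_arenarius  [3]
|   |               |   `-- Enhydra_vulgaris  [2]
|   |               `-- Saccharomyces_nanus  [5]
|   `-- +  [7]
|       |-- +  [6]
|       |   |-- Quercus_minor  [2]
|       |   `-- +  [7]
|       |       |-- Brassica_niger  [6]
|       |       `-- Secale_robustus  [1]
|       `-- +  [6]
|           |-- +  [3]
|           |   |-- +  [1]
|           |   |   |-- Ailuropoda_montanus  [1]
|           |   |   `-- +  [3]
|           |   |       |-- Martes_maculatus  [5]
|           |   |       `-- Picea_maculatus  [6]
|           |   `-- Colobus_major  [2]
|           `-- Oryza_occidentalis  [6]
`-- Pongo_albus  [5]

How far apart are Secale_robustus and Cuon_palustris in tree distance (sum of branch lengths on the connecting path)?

46

The path runs Secale_robustus → … → MRCA → … → Cuon_palustris; the MRCA is the node subtending ((((Felis_borealis,(Bombus_sapiens,Corvus_giganteus)),Streptococcus_brevicauda),((Saimiri_viridis,Prionailurus_rubra),(Cuon_palustris,((Callithrix_arenarius,Enhydra_vulgaris),Saccharomyces_nanus)))),((Quercus_minor,(Brassica_niger,Secale_robustus)),(((Ailuropoda_montanus,(Martes_maculatus,Picea_maculatus)),Colobus_major),Oryza_occidentalis))).
Branch lengths along that path: 1 + 7 + 6 + 7 + 9 + 8 + 7 + 1 = 46.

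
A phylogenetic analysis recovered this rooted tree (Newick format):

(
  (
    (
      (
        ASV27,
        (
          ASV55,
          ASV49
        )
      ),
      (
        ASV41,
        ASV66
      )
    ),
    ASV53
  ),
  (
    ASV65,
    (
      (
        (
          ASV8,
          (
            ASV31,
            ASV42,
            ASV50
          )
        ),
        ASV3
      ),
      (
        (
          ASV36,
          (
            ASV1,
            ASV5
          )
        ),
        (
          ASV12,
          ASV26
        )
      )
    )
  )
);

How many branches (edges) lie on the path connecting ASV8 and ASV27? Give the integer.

9

The MRCA of ASV8 and ASV27 is the root of the tree.
From ASV8 up to that node: 5 branches. From ASV27 up to the same node: 4 branches. Total: 5 + 4 = 9.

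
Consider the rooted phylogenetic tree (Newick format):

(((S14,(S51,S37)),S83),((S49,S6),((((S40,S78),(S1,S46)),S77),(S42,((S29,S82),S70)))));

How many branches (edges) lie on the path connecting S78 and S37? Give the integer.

10

The MRCA of S78 and S37 is the root of the tree.
From S78 up to that node: 6 branches. From S37 up to the same node: 4 branches. Total: 6 + 4 = 10.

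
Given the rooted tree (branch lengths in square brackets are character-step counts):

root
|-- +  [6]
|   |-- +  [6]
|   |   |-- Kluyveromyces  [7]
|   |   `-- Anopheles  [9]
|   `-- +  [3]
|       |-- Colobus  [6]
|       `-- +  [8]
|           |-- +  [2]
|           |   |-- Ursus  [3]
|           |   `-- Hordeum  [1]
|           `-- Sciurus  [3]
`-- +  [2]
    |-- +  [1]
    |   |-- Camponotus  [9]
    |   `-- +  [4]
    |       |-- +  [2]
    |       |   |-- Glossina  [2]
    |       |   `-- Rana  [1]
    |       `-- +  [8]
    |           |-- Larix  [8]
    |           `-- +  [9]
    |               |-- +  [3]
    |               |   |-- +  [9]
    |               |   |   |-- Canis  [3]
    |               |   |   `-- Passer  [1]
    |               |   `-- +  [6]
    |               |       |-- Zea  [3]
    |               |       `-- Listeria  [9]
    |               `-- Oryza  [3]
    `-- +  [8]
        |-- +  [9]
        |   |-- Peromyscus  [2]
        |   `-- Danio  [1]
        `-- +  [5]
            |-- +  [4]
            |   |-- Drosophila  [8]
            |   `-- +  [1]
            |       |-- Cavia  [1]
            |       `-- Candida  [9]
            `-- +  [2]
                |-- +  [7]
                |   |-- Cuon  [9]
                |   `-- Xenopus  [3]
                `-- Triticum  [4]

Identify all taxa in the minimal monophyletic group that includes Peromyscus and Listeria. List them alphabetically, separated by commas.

Camponotus, Candida, Canis, Cavia, Cuon, Danio, Drosophila, Glossina, Larix, Listeria, Oryza, Passer, Peromyscus, Rana, Triticum, Xenopus, Zea

Tracing Peromyscus: it sits inside (Peromyscus,Danio).
Tracing Listeria: it sits inside (Zea,Listeria).
The smallest clade enclosing both is ((Camponotus,((Glossina,Rana),(Larix,(((Canis,Passer),(Zea,Listeria)),Oryza)))),((Peromyscus,Danio),((Drosophila,(Cavia,Candida)),((Cuon,Xenopus),Triticum)))); the answer is its 17 terminal taxa in alphabetical order.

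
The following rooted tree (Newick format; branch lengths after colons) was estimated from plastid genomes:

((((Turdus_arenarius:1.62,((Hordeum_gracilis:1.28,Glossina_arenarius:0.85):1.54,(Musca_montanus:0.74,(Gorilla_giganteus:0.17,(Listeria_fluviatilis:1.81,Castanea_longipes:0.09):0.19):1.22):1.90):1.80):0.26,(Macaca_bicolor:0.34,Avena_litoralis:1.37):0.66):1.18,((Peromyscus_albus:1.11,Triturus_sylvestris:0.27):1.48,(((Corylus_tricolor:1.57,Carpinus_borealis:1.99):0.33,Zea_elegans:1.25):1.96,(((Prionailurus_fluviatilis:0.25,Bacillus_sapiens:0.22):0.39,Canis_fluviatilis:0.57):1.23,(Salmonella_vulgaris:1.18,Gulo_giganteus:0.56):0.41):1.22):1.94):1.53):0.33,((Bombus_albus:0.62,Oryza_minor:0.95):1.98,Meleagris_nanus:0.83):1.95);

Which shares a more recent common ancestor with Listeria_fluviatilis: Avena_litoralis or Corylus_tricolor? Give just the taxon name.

Avena_litoralis

The MRCA of Listeria_fluviatilis and Avena_litoralis subtends ((Turdus_arenarius,((Hordeum_gracilis,Glossina_arenarius),(Musca_montanus,(Gorilla_giganteus,(Listeria_fluviatilis,Castanea_longipes))))),(Macaca_bicolor,Avena_litoralis)) (9 taxa).
The MRCA of Listeria_fluviatilis and Corylus_tricolor subtends (((Turdus_arenarius,((Hordeum_gracilis,Glossina_arenarius),(Musca_montanus,(Gorilla_giganteus,(Listeria_fluviatilis,Castanea_longipes))))),(Macaca_bicolor,Avena_litoralis)),((Peromyscus_albus,Triturus_sylvestris),(((Corylus_tricolor,Carpinus_borealis),Zea_elegans),(((Prionailurus_fluviatilis,Bacillus_sapiens),Canis_fluviatilis),(Salmonella_vulgaris,Gulo_giganteus))))) (19 taxa).
The first is nested inside the second, so Listeria_fluviatilis shares a more recent common ancestor with Avena_litoralis.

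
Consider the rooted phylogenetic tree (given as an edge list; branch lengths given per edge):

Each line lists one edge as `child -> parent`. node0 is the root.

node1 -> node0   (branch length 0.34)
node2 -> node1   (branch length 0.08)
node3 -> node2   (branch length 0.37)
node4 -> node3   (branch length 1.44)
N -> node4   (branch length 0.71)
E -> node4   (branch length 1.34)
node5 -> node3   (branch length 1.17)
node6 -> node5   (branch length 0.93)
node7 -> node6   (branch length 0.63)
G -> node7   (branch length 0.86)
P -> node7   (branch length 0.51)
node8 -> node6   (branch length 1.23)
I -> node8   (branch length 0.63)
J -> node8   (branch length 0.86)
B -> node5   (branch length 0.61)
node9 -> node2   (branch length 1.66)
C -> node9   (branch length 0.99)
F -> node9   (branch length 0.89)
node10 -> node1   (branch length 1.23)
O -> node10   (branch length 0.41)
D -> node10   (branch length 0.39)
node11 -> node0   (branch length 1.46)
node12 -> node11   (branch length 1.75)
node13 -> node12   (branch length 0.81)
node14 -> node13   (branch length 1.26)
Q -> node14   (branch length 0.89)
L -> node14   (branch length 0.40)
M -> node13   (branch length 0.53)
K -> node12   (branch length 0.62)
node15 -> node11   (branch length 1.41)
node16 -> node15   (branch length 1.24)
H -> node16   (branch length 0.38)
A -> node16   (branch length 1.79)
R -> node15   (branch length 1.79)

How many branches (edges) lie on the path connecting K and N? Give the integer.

The MRCA of K and N is the root of the tree.
From K up to that node: 3 branches. From N up to the same node: 5 branches. Total: 3 + 5 = 8.

8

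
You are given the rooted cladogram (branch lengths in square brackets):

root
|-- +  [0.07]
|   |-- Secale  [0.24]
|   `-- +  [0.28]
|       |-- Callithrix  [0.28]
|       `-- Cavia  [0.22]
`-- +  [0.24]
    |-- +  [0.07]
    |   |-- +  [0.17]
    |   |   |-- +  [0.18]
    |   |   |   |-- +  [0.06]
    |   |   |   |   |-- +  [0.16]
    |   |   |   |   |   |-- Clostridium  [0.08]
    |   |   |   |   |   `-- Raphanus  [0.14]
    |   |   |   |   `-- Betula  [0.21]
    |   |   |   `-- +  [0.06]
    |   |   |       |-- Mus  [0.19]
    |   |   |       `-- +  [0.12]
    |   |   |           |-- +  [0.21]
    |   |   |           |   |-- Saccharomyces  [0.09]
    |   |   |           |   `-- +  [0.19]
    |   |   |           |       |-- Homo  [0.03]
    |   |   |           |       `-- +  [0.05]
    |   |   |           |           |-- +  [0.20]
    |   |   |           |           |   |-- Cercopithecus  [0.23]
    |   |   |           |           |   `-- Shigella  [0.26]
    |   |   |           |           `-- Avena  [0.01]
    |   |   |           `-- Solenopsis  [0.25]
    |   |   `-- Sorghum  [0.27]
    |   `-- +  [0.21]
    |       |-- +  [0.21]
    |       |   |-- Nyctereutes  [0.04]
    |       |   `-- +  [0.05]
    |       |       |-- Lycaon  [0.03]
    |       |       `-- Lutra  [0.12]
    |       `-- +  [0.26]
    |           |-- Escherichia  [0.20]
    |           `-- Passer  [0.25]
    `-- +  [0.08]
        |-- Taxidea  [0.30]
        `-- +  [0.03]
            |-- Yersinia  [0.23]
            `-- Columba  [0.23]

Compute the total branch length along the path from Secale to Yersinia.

0.89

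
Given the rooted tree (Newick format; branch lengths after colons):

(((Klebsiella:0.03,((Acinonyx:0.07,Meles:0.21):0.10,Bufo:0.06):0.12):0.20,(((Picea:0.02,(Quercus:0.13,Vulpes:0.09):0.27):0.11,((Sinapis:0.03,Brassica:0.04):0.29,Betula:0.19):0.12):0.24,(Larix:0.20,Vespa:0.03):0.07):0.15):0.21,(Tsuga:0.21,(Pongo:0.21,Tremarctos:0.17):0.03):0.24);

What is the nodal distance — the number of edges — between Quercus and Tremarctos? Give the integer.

The MRCA of Quercus and Tremarctos is the root of the tree.
From Quercus up to that node: 6 branches. From Tremarctos up to the same node: 3 branches. Total: 6 + 3 = 9.

9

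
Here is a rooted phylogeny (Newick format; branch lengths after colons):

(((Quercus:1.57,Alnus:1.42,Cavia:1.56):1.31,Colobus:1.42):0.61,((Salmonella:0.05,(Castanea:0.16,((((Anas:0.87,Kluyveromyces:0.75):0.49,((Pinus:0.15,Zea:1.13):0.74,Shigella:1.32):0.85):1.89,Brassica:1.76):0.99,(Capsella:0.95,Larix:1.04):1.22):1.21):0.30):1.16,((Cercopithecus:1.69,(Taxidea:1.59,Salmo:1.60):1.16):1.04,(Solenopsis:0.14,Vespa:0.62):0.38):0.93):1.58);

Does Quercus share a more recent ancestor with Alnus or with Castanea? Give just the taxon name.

Alnus

The MRCA of Quercus and Alnus subtends (Quercus,Alnus,Cavia) (3 taxa).
The MRCA of Quercus and Castanea is the root, subtending the entire tree (19 taxa).
The first is nested inside the second, so Quercus shares a more recent common ancestor with Alnus.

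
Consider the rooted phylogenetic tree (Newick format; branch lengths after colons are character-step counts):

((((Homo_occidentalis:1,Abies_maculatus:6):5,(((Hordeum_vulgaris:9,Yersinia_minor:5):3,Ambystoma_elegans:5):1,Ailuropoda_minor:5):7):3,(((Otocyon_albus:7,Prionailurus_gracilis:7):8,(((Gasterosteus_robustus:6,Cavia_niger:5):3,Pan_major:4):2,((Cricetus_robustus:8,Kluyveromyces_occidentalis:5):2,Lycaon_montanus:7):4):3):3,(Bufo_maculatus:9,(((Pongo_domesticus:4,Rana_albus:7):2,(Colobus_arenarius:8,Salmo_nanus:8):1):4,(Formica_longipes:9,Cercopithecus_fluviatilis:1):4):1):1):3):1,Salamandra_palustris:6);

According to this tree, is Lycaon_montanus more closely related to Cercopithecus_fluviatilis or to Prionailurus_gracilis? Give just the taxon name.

The MRCA of Lycaon_montanus and Prionailurus_gracilis subtends ((Otocyon_albus,Prionailurus_gracilis),(((Gasterosteus_robustus,Cavia_niger),Pan_major),((Cricetus_robustus,Kluyveromyces_occidentalis),Lycaon_montanus))) (8 taxa).
The MRCA of Lycaon_montanus and Cercopithecus_fluviatilis subtends (((Otocyon_albus,Prionailurus_gracilis),(((Gasterosteus_robustus,Cavia_niger),Pan_major),((Cricetus_robustus,Kluyveromyces_occidentalis),Lycaon_montanus))),(Bufo_maculatus,(((Pongo_domesticus,Rana_albus),(Colobus_arenarius,Salmo_nanus)),(Formica_longipes,Cercopithecus_fluviatilis)))) (15 taxa).
The first is nested inside the second, so Lycaon_montanus shares a more recent common ancestor with Prionailurus_gracilis.

Prionailurus_gracilis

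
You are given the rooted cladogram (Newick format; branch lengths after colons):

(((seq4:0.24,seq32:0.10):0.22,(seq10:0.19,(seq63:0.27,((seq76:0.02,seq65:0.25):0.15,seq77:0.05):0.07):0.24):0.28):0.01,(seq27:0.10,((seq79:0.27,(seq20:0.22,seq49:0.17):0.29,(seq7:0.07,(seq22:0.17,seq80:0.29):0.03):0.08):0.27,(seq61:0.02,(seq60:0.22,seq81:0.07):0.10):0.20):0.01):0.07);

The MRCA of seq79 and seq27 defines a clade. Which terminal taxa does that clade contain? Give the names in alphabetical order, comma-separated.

Tracing seq79: it sits inside (seq79,(seq20,seq49),(seq7,(seq22,seq80))).
Tracing seq27: it sits inside (seq27,((seq79,(seq20,seq49),(seq7,(seq22,seq80))),(seq61,(seq60,seq81)))).
The smallest clade enclosing both is (seq27,((seq79,(seq20,seq49),(seq7,(seq22,seq80))),(seq61,(seq60,seq81)))); the answer is its 10 terminal taxa in alphabetical order.

seq20, seq22, seq27, seq49, seq60, seq61, seq7, seq79, seq80, seq81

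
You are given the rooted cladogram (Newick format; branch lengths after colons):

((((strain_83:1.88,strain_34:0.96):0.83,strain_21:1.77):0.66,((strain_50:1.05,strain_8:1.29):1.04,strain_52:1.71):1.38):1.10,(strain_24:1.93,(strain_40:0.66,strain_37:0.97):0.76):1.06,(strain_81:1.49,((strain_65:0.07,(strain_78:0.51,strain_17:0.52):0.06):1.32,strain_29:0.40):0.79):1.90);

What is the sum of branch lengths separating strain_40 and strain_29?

The path runs strain_40 → … → MRCA → … → strain_29; the MRCA is the root of the tree.
Branch lengths along that path: 0.66 + 0.76 + 1.06 + 1.90 + 0.79 + 0.40 = 5.57.

5.57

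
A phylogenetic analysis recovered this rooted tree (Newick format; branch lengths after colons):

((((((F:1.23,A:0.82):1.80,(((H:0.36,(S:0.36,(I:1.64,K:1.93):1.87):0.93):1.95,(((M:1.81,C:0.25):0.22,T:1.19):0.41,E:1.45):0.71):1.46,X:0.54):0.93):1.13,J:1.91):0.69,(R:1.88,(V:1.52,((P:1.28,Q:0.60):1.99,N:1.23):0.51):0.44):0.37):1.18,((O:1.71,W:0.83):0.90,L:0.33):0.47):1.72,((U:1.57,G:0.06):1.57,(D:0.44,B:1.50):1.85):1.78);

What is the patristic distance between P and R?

6.10

The path runs P → … → MRCA → … → R; the MRCA is the node subtending (R,(V,((P,Q),N))).
Branch lengths along that path: 1.28 + 1.99 + 0.51 + 0.44 + 1.88 = 6.10.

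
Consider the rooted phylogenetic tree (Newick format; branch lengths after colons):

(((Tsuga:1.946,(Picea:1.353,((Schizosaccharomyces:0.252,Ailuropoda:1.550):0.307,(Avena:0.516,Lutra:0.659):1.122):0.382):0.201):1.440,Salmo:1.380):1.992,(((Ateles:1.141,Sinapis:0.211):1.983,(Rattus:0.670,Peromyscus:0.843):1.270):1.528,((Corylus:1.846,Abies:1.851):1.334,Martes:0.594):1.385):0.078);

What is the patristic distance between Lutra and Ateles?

10.526

The path runs Lutra → … → MRCA → … → Ateles; the MRCA is the root of the tree.
Branch lengths along that path: 0.659 + 1.122 + 0.382 + 0.201 + 1.440 + 1.992 + 0.078 + 1.528 + 1.983 + 1.141 = 10.526.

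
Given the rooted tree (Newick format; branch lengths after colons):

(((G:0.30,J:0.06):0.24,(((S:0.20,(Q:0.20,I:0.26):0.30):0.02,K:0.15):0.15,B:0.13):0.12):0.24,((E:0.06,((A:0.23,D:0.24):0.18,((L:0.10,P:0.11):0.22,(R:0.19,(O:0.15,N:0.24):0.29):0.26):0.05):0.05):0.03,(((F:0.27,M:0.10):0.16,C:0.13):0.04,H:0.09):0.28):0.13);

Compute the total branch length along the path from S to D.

The path runs S → … → MRCA → … → D; the MRCA is the root of the tree.
Branch lengths along that path: 0.20 + 0.02 + 0.15 + 0.12 + 0.24 + 0.13 + 0.03 + 0.05 + 0.18 + 0.24 = 1.36.

1.36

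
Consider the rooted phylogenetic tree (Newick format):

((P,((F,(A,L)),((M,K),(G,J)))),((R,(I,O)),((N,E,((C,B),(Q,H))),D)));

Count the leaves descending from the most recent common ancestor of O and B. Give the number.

The MRCA of O and B is the node subtending ((R,(I,O)),((N,E,((C,B),(Q,H))),D)).
That clade contains 10 terminal taxa: B, C, D, E, H, I, N, O, Q, R.

10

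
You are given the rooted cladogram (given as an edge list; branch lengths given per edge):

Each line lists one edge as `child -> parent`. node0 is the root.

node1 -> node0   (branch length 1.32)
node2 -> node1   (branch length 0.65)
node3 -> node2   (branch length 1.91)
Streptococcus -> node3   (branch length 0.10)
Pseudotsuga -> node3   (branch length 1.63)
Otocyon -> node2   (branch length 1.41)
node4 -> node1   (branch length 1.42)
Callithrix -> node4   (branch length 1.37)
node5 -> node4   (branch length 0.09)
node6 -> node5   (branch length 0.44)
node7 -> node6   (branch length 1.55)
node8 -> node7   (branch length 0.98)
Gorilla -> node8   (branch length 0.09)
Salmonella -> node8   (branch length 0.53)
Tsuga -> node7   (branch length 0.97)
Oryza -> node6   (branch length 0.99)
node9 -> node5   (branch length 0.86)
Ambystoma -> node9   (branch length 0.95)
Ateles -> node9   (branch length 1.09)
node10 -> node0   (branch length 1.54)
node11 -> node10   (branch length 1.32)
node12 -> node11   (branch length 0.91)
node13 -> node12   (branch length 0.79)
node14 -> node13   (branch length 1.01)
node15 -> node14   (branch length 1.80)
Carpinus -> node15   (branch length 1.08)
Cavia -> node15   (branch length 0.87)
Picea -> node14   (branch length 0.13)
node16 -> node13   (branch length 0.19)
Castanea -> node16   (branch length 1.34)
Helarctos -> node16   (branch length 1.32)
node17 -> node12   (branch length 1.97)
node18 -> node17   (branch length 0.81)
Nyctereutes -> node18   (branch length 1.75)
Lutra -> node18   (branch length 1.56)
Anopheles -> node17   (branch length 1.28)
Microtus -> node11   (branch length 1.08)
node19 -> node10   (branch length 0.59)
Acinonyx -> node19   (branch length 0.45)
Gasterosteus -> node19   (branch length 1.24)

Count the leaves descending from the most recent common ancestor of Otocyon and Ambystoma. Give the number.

10

The MRCA of Otocyon and Ambystoma is the node subtending (((Streptococcus,Pseudotsuga),Otocyon),(Callithrix,((((Gorilla,Salmonella),Tsuga),Oryza),(Ambystoma,Ateles)))).
That clade contains 10 terminal taxa: Ambystoma, Ateles, Callithrix, Gorilla, Oryza, Otocyon, Pseudotsuga, Salmonella, Streptococcus, Tsuga.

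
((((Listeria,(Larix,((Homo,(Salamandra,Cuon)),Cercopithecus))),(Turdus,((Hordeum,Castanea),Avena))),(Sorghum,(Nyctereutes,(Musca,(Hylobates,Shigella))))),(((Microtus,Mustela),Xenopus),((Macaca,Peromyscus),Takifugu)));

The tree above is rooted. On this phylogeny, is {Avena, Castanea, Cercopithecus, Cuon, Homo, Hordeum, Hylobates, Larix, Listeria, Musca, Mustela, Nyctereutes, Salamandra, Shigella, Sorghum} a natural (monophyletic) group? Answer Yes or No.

No

The MRCA of the listed taxa is the root, so the smallest clade containing them is the whole tree.
That clade also contains Macaca, Microtus, Peromyscus, Takifugu, Turdus, Xenopus, which are not in the proposed group, so the group is not monophyletic.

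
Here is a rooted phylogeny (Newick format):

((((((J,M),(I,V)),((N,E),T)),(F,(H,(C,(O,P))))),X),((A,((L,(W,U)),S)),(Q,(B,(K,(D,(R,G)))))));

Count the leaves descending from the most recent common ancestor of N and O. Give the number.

12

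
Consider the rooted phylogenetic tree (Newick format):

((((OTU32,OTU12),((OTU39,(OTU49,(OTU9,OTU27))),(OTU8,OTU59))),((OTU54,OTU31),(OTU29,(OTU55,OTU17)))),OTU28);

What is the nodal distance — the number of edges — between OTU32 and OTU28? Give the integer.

The MRCA of OTU32 and OTU28 is the root of the tree.
From OTU32 up to that node: 4 branches. From OTU28 up to the same node: 1 branch. Total: 4 + 1 = 5.

5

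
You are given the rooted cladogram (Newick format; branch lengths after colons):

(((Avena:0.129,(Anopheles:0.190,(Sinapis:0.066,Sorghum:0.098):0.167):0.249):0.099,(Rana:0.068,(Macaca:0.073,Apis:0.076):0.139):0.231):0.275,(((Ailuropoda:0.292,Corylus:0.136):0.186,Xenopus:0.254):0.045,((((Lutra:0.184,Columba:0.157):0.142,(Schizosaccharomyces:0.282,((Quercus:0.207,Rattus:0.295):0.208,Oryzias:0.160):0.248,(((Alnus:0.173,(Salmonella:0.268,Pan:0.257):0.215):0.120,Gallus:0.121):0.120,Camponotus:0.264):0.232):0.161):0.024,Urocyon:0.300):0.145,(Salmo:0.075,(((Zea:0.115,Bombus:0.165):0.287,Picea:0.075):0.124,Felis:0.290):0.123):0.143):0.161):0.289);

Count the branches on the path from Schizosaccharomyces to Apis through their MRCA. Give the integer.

10

The MRCA of Schizosaccharomyces and Apis is the root of the tree.
From Schizosaccharomyces up to that node: 6 branches. From Apis up to the same node: 4 branches. Total: 6 + 4 = 10.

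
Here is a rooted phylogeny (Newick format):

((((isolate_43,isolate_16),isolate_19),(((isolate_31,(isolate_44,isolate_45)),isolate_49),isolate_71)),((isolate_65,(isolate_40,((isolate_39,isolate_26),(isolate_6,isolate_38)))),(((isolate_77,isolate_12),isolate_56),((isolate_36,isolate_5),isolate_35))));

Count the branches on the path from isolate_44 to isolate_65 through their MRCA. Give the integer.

9

The MRCA of isolate_44 and isolate_65 is the root of the tree.
From isolate_44 up to that node: 6 branches. From isolate_65 up to the same node: 3 branches. Total: 6 + 3 = 9.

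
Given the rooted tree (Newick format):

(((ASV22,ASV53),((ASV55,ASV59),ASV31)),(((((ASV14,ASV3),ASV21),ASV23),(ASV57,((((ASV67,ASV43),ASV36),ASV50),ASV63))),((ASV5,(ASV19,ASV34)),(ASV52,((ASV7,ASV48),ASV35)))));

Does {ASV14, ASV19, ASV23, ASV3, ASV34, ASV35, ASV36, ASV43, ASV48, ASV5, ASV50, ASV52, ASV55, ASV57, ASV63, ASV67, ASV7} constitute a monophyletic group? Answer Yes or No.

The MRCA of the listed taxa is the root, so the smallest clade containing them is the whole tree.
That clade also contains ASV21, ASV22, ASV31, ASV53, ASV59, which are not in the proposed group, so the group is not monophyletic.

No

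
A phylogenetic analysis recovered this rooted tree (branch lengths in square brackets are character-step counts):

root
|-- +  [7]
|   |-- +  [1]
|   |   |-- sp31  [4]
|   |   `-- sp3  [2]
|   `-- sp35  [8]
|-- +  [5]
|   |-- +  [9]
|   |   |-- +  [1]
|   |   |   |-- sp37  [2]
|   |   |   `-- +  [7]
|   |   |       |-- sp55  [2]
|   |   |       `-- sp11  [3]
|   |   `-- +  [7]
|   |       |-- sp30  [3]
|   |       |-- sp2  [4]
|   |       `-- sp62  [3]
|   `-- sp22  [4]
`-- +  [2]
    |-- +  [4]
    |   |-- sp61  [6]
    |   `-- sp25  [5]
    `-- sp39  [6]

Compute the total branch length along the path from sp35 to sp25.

The path runs sp35 → … → MRCA → … → sp25; the MRCA is the root of the tree.
Branch lengths along that path: 8 + 7 + 2 + 4 + 5 = 26.

26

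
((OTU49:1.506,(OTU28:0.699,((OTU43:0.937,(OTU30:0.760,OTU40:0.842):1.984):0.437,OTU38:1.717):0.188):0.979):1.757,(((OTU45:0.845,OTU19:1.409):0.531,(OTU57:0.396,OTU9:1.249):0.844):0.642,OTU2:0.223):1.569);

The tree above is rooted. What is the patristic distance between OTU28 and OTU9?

The path runs OTU28 → … → MRCA → … → OTU9; the MRCA is the root of the tree.
Branch lengths along that path: 0.699 + 0.979 + 1.757 + 1.569 + 0.642 + 0.844 + 1.249 = 7.739.

7.739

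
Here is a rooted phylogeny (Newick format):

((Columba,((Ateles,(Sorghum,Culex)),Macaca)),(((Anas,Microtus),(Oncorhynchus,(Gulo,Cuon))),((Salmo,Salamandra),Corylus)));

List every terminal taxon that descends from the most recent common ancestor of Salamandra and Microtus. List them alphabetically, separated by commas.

Anas, Corylus, Cuon, Gulo, Microtus, Oncorhynchus, Salamandra, Salmo

Tracing Salamandra: it sits inside (Salmo,Salamandra).
Tracing Microtus: it sits inside (Anas,Microtus).
The smallest clade enclosing both is (((Anas,Microtus),(Oncorhynchus,(Gulo,Cuon))),((Salmo,Salamandra),Corylus)); the answer is its 8 terminal taxa in alphabetical order.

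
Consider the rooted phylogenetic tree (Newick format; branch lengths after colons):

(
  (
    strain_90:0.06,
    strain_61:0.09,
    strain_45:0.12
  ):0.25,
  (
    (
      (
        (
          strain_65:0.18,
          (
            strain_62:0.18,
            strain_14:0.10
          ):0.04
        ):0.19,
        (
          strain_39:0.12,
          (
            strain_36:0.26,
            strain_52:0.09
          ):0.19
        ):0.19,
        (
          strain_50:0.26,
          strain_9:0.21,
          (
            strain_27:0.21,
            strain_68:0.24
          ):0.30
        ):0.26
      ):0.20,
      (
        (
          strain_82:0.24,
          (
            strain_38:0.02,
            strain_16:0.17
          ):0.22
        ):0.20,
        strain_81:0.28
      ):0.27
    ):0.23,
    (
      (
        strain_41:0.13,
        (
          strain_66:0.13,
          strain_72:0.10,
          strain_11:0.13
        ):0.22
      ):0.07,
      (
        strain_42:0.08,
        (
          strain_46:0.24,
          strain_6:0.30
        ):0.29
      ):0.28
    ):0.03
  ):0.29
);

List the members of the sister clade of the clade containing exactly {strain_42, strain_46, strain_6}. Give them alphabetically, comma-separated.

strain_11, strain_41, strain_66, strain_72

The clade containing exactly {strain_42, strain_46, strain_6} attaches to the tree at the node subtending ((strain_41,(strain_66,strain_72,strain_11)),(strain_42,(strain_46,strain_6))).
The other lineage descending from that same node — the sister group — is (strain_41,(strain_66,strain_72,strain_11)); its 4 tips in alphabetical order are the answer.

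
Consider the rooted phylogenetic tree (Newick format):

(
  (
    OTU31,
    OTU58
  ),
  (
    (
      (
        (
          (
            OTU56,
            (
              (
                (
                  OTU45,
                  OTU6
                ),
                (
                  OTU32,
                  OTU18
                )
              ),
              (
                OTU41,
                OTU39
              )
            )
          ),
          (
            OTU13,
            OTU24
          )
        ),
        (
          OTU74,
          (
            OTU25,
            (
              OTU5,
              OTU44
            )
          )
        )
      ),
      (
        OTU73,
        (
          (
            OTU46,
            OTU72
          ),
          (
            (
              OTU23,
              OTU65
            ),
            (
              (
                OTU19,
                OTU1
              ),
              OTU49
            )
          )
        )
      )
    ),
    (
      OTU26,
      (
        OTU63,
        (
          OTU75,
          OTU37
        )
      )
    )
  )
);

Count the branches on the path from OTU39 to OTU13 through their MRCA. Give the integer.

The MRCA of OTU39 and OTU13 is the node subtending ((OTU56,(((OTU45,OTU6),(OTU32,OTU18)),(OTU41,OTU39))),(OTU13,OTU24)).
From OTU39 up to that node: 4 branches. From OTU13 up to the same node: 2 branches. Total: 4 + 2 = 6.

6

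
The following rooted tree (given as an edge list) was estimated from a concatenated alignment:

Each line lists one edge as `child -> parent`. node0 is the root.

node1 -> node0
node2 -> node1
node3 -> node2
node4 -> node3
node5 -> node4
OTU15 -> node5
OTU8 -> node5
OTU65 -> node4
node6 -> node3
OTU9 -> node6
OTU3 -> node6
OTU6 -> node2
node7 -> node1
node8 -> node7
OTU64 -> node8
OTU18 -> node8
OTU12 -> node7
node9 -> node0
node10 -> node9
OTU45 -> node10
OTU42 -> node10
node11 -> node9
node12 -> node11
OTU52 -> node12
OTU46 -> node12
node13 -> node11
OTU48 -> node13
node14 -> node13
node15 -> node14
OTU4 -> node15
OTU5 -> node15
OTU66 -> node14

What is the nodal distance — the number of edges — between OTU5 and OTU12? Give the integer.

The MRCA of OTU5 and OTU12 is the root of the tree.
From OTU5 up to that node: 6 branches. From OTU12 up to the same node: 3 branches. Total: 6 + 3 = 9.

9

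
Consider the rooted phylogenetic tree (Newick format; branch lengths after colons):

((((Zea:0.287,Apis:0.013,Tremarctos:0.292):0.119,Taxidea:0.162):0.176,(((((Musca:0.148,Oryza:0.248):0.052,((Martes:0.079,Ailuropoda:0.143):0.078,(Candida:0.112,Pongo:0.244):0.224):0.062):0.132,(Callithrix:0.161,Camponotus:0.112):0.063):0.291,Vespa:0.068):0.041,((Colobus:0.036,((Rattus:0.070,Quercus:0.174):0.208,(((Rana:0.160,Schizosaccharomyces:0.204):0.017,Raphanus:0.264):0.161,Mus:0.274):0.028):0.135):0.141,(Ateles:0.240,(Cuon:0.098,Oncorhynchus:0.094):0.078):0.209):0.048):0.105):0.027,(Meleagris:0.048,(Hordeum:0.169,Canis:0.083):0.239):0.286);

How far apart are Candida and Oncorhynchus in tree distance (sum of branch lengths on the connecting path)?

The path runs Candida → … → MRCA → … → Oncorhynchus; the MRCA is the node subtending (((((Musca,Oryza),((Martes,Ailuropoda),(Candida,Pongo))),(Callithrix,Camponotus)),Vespa),((Colobus,((Rattus,Quercus),(((Rana,Schizosaccharomyces),Raphanus),Mus))),(Ateles,(Cuon,Oncorhynchus)))).
Branch lengths along that path: 0.112 + 0.224 + 0.062 + 0.132 + 0.291 + 0.041 + 0.048 + 0.209 + 0.078 + 0.094 = 1.291.

1.291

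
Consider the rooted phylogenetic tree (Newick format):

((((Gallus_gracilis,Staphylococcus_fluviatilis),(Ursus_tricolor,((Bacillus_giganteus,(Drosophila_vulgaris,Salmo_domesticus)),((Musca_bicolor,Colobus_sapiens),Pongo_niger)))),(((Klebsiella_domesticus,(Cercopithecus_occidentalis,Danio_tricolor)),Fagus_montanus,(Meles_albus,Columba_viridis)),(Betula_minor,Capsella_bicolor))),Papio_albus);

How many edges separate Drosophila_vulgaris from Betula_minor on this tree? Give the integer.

9

The MRCA of Drosophila_vulgaris and Betula_minor is the node subtending (((Gallus_gracilis,Staphylococcus_fluviatilis),(Ursus_tricolor,((Bacillus_giganteus,(Drosophila_vulgaris,Salmo_domesticus)),((Musca_bicolor,Colobus_sapiens),Pongo_niger)))),(((Klebsiella_domesticus,(Cercopithecus_occidentalis,Danio_tricolor)),Fagus_montanus,(Meles_albus,Columba_viridis)),(Betula_minor,Capsella_bicolor))).
From Drosophila_vulgaris up to that node: 6 branches. From Betula_minor up to the same node: 3 branches. Total: 6 + 3 = 9.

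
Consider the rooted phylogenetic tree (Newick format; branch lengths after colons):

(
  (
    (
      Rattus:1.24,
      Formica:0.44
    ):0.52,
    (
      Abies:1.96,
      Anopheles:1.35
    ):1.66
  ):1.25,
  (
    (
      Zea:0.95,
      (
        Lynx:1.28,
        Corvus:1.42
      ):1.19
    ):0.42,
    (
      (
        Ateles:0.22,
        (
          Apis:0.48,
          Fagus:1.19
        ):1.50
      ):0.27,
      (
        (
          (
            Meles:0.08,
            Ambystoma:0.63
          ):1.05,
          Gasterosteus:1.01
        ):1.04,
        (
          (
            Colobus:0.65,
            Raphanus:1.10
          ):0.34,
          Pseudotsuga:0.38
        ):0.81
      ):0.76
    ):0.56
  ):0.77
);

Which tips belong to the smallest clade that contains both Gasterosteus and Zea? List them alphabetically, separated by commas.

Tracing Gasterosteus: it sits inside ((Meles,Ambystoma),Gasterosteus).
Tracing Zea: it sits inside (Zea,(Lynx,Corvus)).
The smallest clade enclosing both is ((Zea,(Lynx,Corvus)),((Ateles,(Apis,Fagus)),(((Meles,Ambystoma),Gasterosteus),((Colobus,Raphanus),Pseudotsuga)))); the answer is its 12 terminal taxa in alphabetical order.

Ambystoma, Apis, Ateles, Colobus, Corvus, Fagus, Gasterosteus, Lynx, Meles, Pseudotsuga, Raphanus, Zea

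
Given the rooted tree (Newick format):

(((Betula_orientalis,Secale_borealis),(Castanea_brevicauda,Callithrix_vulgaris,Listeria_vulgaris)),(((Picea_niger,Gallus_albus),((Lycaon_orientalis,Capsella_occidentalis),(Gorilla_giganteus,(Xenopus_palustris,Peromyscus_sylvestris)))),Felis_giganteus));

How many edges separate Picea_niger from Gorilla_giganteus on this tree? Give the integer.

5

The MRCA of Picea_niger and Gorilla_giganteus is the node subtending ((Picea_niger,Gallus_albus),((Lycaon_orientalis,Capsella_occidentalis),(Gorilla_giganteus,(Xenopus_palustris,Peromyscus_sylvestris)))).
From Picea_niger up to that node: 2 branches. From Gorilla_giganteus up to the same node: 3 branches. Total: 2 + 3 = 5.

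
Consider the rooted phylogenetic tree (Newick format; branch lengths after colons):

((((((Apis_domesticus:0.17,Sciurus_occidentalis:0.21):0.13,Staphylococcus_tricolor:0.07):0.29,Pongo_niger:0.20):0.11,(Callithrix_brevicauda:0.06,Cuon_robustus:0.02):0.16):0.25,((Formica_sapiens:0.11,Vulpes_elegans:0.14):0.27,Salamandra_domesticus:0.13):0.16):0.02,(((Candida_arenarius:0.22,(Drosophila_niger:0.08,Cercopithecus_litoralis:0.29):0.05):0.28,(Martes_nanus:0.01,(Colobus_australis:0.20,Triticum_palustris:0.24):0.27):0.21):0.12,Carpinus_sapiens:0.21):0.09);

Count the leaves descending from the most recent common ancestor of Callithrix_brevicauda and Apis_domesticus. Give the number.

6

The MRCA of Callithrix_brevicauda and Apis_domesticus is the node subtending ((((Apis_domesticus,Sciurus_occidentalis),Staphylococcus_tricolor),Pongo_niger),(Callithrix_brevicauda,Cuon_robustus)).
That clade contains 6 terminal taxa: Apis_domesticus, Callithrix_brevicauda, Cuon_robustus, Pongo_niger, Sciurus_occidentalis, Staphylococcus_tricolor.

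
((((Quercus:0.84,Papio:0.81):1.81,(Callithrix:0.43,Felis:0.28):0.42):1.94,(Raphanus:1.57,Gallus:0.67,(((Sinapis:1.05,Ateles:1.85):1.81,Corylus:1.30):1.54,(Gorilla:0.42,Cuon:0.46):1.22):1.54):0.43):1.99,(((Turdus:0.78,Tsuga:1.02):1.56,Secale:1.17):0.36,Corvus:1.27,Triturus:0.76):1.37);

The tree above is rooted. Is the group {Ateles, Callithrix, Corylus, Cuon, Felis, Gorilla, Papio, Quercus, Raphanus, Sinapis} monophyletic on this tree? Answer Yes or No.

No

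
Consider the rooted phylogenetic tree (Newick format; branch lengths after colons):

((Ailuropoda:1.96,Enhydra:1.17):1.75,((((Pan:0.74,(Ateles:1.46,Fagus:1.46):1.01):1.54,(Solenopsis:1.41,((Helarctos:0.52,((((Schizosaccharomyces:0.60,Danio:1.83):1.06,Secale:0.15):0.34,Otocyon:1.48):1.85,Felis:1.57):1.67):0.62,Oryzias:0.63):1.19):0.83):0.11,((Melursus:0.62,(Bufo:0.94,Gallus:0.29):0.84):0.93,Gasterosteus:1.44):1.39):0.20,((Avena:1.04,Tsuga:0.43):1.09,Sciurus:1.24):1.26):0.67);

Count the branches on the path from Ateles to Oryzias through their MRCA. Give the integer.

6

The MRCA of Ateles and Oryzias is the node subtending ((Pan,(Ateles,Fagus)),(Solenopsis,((Helarctos,((((Schizosaccharomyces,Danio),Secale),Otocyon),Felis)),Oryzias))).
From Ateles up to that node: 3 branches. From Oryzias up to the same node: 3 branches. Total: 3 + 3 = 6.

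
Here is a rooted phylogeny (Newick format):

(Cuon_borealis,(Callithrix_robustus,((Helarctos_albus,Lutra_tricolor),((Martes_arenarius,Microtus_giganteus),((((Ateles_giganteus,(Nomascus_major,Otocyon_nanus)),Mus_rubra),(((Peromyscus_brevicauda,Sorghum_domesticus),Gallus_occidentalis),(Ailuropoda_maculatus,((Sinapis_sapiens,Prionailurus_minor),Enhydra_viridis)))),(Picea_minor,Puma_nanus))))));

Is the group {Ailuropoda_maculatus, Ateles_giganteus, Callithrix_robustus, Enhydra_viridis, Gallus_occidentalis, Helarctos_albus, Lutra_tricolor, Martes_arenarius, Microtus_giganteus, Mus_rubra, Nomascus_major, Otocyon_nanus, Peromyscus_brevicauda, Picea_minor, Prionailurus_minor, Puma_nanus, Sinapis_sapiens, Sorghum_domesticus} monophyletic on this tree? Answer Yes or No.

Yes

The most recent common ancestor of these taxa subtends (Callithrix_robustus,((Helarctos_albus,Lutra_tricolor),((Martes_arenarius,Microtus_giganteus),((((Ateles_giganteus,(Nomascus_major,Otocyon_nanus)),Mus_rubra),(((Peromyscus_brevicauda,Sorghum_domesticus),Gallus_occidentalis),(Ailuropoda_maculatus,((Sinapis_sapiens,Prionailurus_minor),Enhydra_viridis)))),(Picea_minor,Puma_nanus))))).
That clade has exactly 18 tips — every listed taxon and nothing else — so the group is monophyletic.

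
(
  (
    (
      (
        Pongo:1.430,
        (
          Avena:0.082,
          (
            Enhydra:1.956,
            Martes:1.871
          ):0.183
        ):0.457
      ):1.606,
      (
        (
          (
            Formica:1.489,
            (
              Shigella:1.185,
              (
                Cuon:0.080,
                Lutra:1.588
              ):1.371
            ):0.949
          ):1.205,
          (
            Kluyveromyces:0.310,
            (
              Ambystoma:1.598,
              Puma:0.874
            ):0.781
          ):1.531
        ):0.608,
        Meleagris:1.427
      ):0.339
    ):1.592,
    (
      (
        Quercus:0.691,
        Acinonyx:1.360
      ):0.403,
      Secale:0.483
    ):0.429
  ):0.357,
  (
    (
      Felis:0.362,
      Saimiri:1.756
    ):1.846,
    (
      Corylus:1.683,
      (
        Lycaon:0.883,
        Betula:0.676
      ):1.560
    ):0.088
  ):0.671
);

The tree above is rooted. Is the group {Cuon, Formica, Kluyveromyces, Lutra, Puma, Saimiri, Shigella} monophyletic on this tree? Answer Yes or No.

The MRCA of the listed taxa is the root, so the smallest clade containing them is the whole tree.
That clade also contains Acinonyx, Ambystoma, Avena, Betula, Corylus, Enhydra, Felis, Lycaon, Martes, Meleagris, Pongo, Quercus, Secale, which are not in the proposed group, so the group is not monophyletic.

No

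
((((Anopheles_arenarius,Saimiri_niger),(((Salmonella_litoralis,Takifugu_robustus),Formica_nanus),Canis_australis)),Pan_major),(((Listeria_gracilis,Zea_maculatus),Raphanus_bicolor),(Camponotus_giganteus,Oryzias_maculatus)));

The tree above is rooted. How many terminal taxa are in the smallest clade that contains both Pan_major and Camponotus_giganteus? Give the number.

12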